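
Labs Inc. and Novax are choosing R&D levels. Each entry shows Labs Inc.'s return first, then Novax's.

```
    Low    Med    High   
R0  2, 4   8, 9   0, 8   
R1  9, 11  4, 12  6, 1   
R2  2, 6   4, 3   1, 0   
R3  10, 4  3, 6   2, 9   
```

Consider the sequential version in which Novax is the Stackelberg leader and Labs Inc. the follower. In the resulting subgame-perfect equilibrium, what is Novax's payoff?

9

Work backward from Labs Inc.'s decision.
- Low → Labs Inc. plays R3 (best of 2, 9, 2, 10); Novax gets 4.
- Med → Labs Inc. plays R0 (best of 8, 4, 4, 3); Novax gets 9.
- High → Labs Inc. plays R1 (best of 0, 6, 1, 2); Novax gets 1.
Maximizing over 4, 9, 1, Novax chooses Med. Subgame-perfect outcome: (R0, Med) with payoffs (8, 9).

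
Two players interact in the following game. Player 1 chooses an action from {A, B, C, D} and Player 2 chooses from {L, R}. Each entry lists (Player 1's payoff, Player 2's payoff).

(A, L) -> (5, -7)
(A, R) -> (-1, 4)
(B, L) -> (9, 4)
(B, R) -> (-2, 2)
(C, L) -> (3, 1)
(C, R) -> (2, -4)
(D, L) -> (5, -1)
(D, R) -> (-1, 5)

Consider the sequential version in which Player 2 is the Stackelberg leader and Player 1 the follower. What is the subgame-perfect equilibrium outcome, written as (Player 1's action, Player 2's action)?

Work backward from Player 1's decision.
- L: BR = B, leader payoff 4.
- R: BR = C, leader payoff -4.
Among 4, -4, the best is 4 at L. Subgame-perfect outcome: (B, L) with payoffs (9, 4).

(B, L)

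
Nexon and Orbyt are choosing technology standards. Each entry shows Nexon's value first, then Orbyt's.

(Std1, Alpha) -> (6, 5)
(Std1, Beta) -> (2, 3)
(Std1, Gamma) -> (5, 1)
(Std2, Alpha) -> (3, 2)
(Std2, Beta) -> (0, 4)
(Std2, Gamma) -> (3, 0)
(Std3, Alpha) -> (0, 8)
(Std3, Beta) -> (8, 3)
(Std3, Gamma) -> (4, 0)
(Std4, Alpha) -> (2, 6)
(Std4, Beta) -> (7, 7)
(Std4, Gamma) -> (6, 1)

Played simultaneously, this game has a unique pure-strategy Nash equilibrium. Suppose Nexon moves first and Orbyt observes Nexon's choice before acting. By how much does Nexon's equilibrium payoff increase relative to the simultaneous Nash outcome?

1

Solve by backward induction (Nexon leads).
- Std1 → Orbyt plays Alpha (best of 5, 3, 1); Nexon gets 6.
- Std2 → Orbyt plays Beta (best of 2, 4, 0); Nexon gets 0.
- Std3 → Orbyt plays Alpha (best of 8, 3, 0); Nexon gets 0.
- Std4 → Orbyt plays Beta (best of 6, 7, 1); Nexon gets 7.
Among 6, 0, 0, 7, the best is 7 at Std4. Subgame-perfect outcome: (Std4, Beta) with payoffs (7, 7).
For the simultaneous game, intersect best replies.
Nexon's best replies: Alpha→Std1; Beta→Std3; Gamma→Std4.
Orbyt's best replies: Std1→Alpha; Std2→Beta; Std3→Alpha; Std4→Beta.
Only (Std1, Alpha) has each player best-responding; Nash payoffs (6, 5).
Nexon's commitment gain: 7 − 6 = 1.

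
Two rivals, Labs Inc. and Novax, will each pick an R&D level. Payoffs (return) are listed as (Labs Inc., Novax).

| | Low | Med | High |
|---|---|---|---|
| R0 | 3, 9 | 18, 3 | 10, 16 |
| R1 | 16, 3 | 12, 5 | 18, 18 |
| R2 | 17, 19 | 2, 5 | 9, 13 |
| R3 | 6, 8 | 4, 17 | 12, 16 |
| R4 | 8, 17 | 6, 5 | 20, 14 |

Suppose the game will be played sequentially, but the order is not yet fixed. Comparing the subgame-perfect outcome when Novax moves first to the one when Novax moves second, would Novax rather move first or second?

first

If Labs Inc. leads: Novax's best replies are R0→High, R1→High, R2→Low, R3→Med, R4→Low; Labs Inc.'s induced payoffs 10, 18, 17, 4, 8; outcome (R1, High), payoffs (18, 18).
If Novax leads: Labs Inc.'s best replies are Low→R2, Med→R0, High→R4; Novax's induced payoffs 19, 3, 14; outcome (R2, Low), payoffs (17, 19).
Novax gets 19 moving first and 18 moving second, so Novax prefers to move first.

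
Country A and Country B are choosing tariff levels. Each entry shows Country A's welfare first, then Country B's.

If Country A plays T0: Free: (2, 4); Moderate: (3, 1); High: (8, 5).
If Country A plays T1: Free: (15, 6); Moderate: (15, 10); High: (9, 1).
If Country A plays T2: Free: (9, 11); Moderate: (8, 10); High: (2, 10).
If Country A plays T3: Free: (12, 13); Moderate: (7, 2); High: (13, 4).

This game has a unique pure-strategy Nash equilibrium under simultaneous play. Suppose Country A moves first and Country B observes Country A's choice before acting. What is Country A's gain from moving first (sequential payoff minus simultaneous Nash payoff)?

Backward induction with Country A moving first.
- T0: BR = High, leader payoff 8.
- T1: BR = Moderate, leader payoff 15.
- T2: BR = Free, leader payoff 9.
- T3: BR = Free, leader payoff 12.
Maximizing over 8, 15, 9, 12, Country A chooses T1. Subgame-perfect outcome: (T1, Moderate) with payoffs (15, 10).
Under simultaneous play:
Country A's best replies: Free→T1; Moderate→T1; High→T3.
Country B's best replies: T0→High; T1→Moderate; T2→Free; T3→Free.
Only (T1, Moderate) has each player best-responding; Nash payoffs (15, 10).
Country A's commitment gain: 15 − 15 = 0.

0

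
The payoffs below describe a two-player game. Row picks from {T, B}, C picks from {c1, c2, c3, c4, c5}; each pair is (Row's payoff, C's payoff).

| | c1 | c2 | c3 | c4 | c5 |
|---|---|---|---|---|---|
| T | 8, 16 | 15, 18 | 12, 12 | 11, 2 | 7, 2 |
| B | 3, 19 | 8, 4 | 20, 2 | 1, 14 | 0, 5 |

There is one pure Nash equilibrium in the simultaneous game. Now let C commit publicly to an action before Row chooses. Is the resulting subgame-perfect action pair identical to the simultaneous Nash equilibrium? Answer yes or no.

Backward induction with C moving first.
- c1: Row compares 8, 3 and picks T; C would get 16.
- c2: Row compares 15, 8 and picks T; C would get 18.
- c3: Row compares 12, 20 and picks B; C would get 2.
- c4: Row compares 11, 1 and picks T; C would get 2.
- c5: Row compares 7, 0 and picks T; C would get 2.
C's induced payoffs are 16, 18, 2, 2, 2, so C commits to c2. Subgame-perfect outcome: (T, c2) with payoffs (15, 18).
Under simultaneous play:
Row's best replies: c1→T; c2→T; c3→B; c4→T; c5→T.
C's best replies: T→c2; B→c1.
Only (T, c2) has each player best-responding; Nash payoffs (15, 18).
Sequential outcome (T, c2) coincides with the Nash profile (T, c2).

yes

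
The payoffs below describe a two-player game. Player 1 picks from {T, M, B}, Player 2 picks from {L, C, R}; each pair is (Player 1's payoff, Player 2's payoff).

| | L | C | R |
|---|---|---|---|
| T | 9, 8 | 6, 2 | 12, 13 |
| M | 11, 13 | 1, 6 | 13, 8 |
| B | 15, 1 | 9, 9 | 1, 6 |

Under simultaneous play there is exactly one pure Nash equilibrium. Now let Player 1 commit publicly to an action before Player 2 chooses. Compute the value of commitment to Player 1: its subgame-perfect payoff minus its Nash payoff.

Backward induction with Player 1 moving first.
- T: Player 2 compares 8, 2, 13 and picks R; Player 1 would get 12.
- M: Player 2 compares 13, 6, 8 and picks L; Player 1 would get 11.
- B: Player 2 compares 1, 9, 6 and picks C; Player 1 would get 9.
Maximizing over 12, 11, 9, Player 1 chooses T. Subgame-perfect outcome: (T, R) with payoffs (12, 13).
Under simultaneous play:
Player 1's best replies: L→B; C→B; R→M.
Player 2's best replies: T→R; M→L; B→C.
Only (B, C) has each player best-responding; Nash payoffs (9, 9).
Player 1's commitment gain: 12 − 9 = 3.

3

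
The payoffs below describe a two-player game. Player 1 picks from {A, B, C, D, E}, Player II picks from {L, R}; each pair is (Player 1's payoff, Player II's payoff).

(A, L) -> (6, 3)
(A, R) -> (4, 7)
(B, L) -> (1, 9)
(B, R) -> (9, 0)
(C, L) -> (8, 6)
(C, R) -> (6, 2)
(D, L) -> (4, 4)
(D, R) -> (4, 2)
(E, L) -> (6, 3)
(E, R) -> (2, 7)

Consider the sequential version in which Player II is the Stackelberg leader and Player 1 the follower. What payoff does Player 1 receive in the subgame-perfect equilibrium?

Backward induction with Player II moving first.
- L: BR = C, leader payoff 6.
- R: BR = B, leader payoff 0.
Maximizing over 6, 0, Player II chooses L. Subgame-perfect outcome: (C, L) with payoffs (8, 6).

8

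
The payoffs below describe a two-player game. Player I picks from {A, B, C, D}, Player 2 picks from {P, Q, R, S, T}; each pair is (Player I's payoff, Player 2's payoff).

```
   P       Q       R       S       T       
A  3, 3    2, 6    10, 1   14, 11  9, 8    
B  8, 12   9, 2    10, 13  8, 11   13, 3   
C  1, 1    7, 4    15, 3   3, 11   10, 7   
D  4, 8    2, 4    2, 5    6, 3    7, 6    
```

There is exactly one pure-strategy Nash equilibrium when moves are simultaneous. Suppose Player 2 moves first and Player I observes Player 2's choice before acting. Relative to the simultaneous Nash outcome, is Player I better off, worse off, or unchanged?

Work backward from Player I's decision.
- P: BR = B, leader payoff 12.
- Q: BR = B, leader payoff 2.
- R: BR = C, leader payoff 3.
- S: BR = A, leader payoff 11.
- T: BR = B, leader payoff 3.
Player 2's induced payoffs are 12, 2, 3, 11, 3, so Player 2 commits to P. Subgame-perfect outcome: (B, P) with payoffs (8, 12).
For the simultaneous game, intersect best replies.
Player I's best replies: P→B; Q→B; R→C; S→A; T→B.
Player 2's best replies: A→S; B→R; C→S; D→P.
The unique mutual best reply is (A, S), giving (14, 11).
Player I earns 8 sequentially versus 14 at the Nash outcome: worse off.

worse off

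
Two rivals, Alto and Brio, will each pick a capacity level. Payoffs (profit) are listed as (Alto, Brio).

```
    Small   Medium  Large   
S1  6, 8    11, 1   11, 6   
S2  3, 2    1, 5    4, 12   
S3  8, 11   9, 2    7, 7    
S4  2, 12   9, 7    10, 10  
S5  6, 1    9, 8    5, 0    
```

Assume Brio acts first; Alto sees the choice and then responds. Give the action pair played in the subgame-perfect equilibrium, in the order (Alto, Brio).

(S3, Small)

Backward induction with Brio moving first.
- Small: BR = S3, leader payoff 11.
- Medium: BR = S1, leader payoff 1.
- Large: BR = S1, leader payoff 6.
Among 11, 1, 6, the best is 11 at Small. Subgame-perfect outcome: (S3, Small) with payoffs (8, 11).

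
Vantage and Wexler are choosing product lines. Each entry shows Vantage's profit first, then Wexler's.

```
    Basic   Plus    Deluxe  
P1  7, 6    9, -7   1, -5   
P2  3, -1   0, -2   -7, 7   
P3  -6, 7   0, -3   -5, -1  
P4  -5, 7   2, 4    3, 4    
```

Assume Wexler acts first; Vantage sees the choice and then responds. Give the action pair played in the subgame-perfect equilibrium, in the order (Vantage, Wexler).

Vantage best-responds to each possible Wexler move:
- Basic → Vantage plays P1 (best of 7, 3, -6, -5); Wexler gets 6.
- Plus → Vantage plays P1 (best of 9, 0, 0, 2); Wexler gets -7.
- Deluxe → Vantage plays P4 (best of 1, -7, -5, 3); Wexler gets 4.
Wexler's induced payoffs are 6, -7, 4, so Wexler commits to Basic. Subgame-perfect outcome: (P1, Basic) with payoffs (7, 6).

(P1, Basic)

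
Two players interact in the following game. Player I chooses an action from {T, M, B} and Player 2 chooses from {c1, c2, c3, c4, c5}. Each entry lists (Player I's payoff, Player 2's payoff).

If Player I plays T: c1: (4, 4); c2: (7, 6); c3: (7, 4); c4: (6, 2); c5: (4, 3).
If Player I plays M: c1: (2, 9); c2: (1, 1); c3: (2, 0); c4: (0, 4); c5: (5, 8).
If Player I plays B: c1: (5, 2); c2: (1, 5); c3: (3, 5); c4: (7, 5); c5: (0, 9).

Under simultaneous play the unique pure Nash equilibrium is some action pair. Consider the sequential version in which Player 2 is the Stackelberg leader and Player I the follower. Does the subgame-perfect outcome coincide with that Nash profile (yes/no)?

Backward induction with Player 2 moving first.
- c1 → Player I plays B (best of 4, 2, 5); Player 2 gets 2.
- c2 → Player I plays T (best of 7, 1, 1); Player 2 gets 6.
- c3 → Player I plays T (best of 7, 2, 3); Player 2 gets 4.
- c4 → Player I plays B (best of 6, 0, 7); Player 2 gets 5.
- c5 → Player I plays M (best of 4, 5, 0); Player 2 gets 8.
Player 2's induced payoffs are 2, 6, 4, 5, 8, so Player 2 commits to c5. Subgame-perfect outcome: (M, c5) with payoffs (5, 8).
Now find the simultaneous Nash equilibrium.
Player I's best replies: c1→B; c2→T; c3→T; c4→B; c5→M.
Player 2's best replies: T→c2; M→c1; B→c5.
The unique mutual best reply is (T, c2), giving (7, 6).
Sequential outcome (M, c5) differs from the Nash profile (T, c2).

no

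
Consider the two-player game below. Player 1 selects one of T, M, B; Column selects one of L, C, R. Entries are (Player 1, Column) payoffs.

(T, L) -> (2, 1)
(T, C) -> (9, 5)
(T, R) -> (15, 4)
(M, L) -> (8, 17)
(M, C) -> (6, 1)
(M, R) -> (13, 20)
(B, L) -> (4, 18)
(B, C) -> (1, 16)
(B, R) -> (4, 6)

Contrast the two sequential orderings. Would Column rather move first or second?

If Player 1 leads: Column's best replies are T→C, M→R, B→L; Player 1's induced payoffs 9, 13, 4; outcome (M, R), payoffs (13, 20).
If Column leads: Player 1's best replies are L→M, C→T, R→T; Column's induced payoffs 17, 5, 4; outcome (M, L), payoffs (8, 17).
Column gets 17 moving first and 20 moving second, so Column prefers to move second.

second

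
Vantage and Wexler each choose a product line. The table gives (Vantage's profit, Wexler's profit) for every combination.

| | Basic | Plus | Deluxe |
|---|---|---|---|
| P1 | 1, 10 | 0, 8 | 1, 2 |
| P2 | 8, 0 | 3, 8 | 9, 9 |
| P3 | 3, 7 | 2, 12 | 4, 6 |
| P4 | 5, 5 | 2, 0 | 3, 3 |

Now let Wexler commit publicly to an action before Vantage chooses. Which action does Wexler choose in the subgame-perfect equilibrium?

Deluxe

Solve by backward induction (Wexler leads).
- Basic → Vantage plays P2 (best of 1, 8, 3, 5); Wexler gets 0.
- Plus → Vantage plays P2 (best of 0, 3, 2, 2); Wexler gets 8.
- Deluxe → Vantage plays P2 (best of 1, 9, 4, 3); Wexler gets 9.
Maximizing over 0, 8, 9, Wexler chooses Deluxe. Subgame-perfect outcome: (P2, Deluxe) with payoffs (9, 9).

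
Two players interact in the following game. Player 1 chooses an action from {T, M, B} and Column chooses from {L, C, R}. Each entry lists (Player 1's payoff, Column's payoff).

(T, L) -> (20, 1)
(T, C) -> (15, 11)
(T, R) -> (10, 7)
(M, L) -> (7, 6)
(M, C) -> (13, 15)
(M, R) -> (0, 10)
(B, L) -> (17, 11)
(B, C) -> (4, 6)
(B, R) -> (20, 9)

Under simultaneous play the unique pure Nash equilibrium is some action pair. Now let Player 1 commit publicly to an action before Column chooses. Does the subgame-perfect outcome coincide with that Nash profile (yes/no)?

no

Solve by backward induction (Player 1 leads).
- T: BR = C, leader payoff 15.
- M: BR = C, leader payoff 13.
- B: BR = L, leader payoff 17.
Player 1's induced payoffs are 15, 13, 17, so Player 1 commits to B. Subgame-perfect outcome: (B, L) with payoffs (17, 11).
For the simultaneous game, intersect best replies.
Player 1's best replies: L→T; C→T; R→B.
Column's best replies: T→C; M→C; B→L.
Only (T, C) has each player best-responding; Nash payoffs (15, 11).
Sequential outcome (B, L) differs from the Nash profile (T, C).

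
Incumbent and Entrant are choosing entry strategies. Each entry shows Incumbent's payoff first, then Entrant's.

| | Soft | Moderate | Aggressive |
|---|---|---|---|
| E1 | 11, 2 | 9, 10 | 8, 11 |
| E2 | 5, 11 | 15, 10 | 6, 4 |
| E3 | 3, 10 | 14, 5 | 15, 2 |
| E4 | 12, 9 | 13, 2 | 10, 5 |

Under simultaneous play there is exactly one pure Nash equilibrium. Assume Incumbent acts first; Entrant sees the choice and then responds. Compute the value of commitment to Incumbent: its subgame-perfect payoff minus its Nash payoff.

Solve by backward induction (Incumbent leads).
- E1 → Entrant plays Aggressive (best of 2, 10, 11); Incumbent gets 8.
- E2 → Entrant plays Soft (best of 11, 10, 4); Incumbent gets 5.
- E3 → Entrant plays Soft (best of 10, 5, 2); Incumbent gets 3.
- E4 → Entrant plays Soft (best of 9, 2, 5); Incumbent gets 12.
Among 8, 5, 3, 12, the best is 12 at E4. Subgame-perfect outcome: (E4, Soft) with payoffs (12, 9).
Now find the simultaneous Nash equilibrium.
Incumbent's best replies: Soft→E4; Moderate→E2; Aggressive→E3.
Entrant's best replies: E1→Aggressive; E2→Soft; E3→Soft; E4→Soft.
Only (E4, Soft) has each player best-responding; Nash payoffs (12, 9).
Incumbent's commitment gain: 12 − 12 = 0.

0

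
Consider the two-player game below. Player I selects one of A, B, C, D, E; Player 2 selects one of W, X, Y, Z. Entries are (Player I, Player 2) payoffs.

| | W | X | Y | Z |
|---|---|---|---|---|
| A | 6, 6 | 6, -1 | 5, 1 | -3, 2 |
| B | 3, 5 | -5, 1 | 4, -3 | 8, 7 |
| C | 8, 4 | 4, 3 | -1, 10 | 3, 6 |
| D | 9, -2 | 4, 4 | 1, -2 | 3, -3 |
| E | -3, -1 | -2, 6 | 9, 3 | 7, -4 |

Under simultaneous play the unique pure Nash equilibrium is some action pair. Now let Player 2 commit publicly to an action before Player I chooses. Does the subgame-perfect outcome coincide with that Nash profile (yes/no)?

Solve by backward induction (Player 2 leads).
- W: Player I compares 6, 3, 8, 9, -3 and picks D; Player 2 would get -2.
- X: Player I compares 6, -5, 4, 4, -2 and picks A; Player 2 would get -1.
- Y: Player I compares 5, 4, -1, 1, 9 and picks E; Player 2 would get 3.
- Z: Player I compares -3, 8, 3, 3, 7 and picks B; Player 2 would get 7.
Player 2's induced payoffs are -2, -1, 3, 7, so Player 2 commits to Z. Subgame-perfect outcome: (B, Z) with payoffs (8, 7).
Under simultaneous play:
Player I's best replies: W→D; X→A; Y→E; Z→B.
Player 2's best replies: A→W; B→Z; C→Y; D→X; E→X.
Only (B, Z) has each player best-responding; Nash payoffs (8, 7).
Sequential outcome (B, Z) coincides with the Nash profile (B, Z).

yes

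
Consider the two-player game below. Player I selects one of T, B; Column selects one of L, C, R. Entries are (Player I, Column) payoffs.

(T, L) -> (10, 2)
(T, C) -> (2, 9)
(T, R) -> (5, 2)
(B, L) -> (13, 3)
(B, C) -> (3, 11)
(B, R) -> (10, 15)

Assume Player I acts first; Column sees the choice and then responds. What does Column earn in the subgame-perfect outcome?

15

Work backward from Column's decision.
- T: BR = C, leader payoff 2.
- B: BR = R, leader payoff 10.
Among 2, 10, the best is 10 at B. Subgame-perfect outcome: (B, R) with payoffs (10, 15).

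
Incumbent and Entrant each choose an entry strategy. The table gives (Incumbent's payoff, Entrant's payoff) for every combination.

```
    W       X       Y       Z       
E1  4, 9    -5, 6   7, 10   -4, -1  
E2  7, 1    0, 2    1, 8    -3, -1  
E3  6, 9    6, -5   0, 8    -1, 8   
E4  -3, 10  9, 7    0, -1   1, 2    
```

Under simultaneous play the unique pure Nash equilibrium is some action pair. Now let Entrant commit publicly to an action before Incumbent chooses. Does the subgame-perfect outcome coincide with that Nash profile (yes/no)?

yes

Backward induction with Entrant moving first.
- W → Incumbent plays E2 (best of 4, 7, 6, -3); Entrant gets 1.
- X → Incumbent plays E4 (best of -5, 0, 6, 9); Entrant gets 7.
- Y → Incumbent plays E1 (best of 7, 1, 0, 0); Entrant gets 10.
- Z → Incumbent plays E4 (best of -4, -3, -1, 1); Entrant gets 2.
Maximizing over 1, 7, 10, 2, Entrant chooses Y. Subgame-perfect outcome: (E1, Y) with payoffs (7, 10).
Under simultaneous play:
Incumbent's best replies: W→E2; X→E4; Y→E1; Z→E4.
Entrant's best replies: E1→Y; E2→Y; E3→W; E4→W.
Only (E1, Y) has each player best-responding; Nash payoffs (7, 10).
Sequential outcome (E1, Y) coincides with the Nash profile (E1, Y).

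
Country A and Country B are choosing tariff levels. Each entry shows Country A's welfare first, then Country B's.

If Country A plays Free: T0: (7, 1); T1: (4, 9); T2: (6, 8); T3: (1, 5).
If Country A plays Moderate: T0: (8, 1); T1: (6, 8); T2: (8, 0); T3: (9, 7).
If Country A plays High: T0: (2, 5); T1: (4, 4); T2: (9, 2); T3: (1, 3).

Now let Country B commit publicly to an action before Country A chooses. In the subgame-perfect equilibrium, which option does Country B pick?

T1

Country A best-responds to each possible Country B move:
- T0: Country A compares 7, 8, 2 and picks Moderate; Country B would get 1.
- T1: Country A compares 4, 6, 4 and picks Moderate; Country B would get 8.
- T2: Country A compares 6, 8, 9 and picks High; Country B would get 2.
- T3: Country A compares 1, 9, 1 and picks Moderate; Country B would get 7.
Among 1, 8, 2, 7, the best is 8 at T1. Subgame-perfect outcome: (Moderate, T1) with payoffs (6, 8).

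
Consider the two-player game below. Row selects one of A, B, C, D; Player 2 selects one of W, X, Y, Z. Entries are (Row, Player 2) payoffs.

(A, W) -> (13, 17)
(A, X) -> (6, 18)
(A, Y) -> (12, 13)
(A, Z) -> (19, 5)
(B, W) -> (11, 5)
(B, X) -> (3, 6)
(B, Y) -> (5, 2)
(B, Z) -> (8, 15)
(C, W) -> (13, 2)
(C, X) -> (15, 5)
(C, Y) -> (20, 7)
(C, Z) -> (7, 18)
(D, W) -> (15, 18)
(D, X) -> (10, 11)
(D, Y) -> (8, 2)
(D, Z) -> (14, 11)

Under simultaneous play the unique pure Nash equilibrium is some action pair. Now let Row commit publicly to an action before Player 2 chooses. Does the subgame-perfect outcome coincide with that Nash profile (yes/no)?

yes

Backward induction with Row moving first.
- A: Player 2 compares 17, 18, 13, 5 and picks X; Row would get 6.
- B: Player 2 compares 5, 6, 2, 15 and picks Z; Row would get 8.
- C: Player 2 compares 2, 5, 7, 18 and picks Z; Row would get 7.
- D: Player 2 compares 18, 11, 2, 11 and picks W; Row would get 15.
Among 6, 8, 7, 15, the best is 15 at D. Subgame-perfect outcome: (D, W) with payoffs (15, 18).
Now find the simultaneous Nash equilibrium.
Row's best replies: W→D; X→C; Y→C; Z→A.
Player 2's best replies: A→X; B→Z; C→Z; D→W.
Only (D, W) has each player best-responding; Nash payoffs (15, 18).
Sequential outcome (D, W) coincides with the Nash profile (D, W).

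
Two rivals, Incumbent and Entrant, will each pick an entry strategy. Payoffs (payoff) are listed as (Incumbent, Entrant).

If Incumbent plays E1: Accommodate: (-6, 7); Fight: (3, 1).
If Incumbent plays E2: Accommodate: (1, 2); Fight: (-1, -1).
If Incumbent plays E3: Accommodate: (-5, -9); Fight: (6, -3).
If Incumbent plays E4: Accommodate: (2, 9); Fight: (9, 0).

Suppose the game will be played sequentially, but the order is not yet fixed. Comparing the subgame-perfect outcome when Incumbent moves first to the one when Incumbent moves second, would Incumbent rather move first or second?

If Incumbent leads: Entrant's best replies are E1→Accommodate, E2→Accommodate, E3→Fight, E4→Accommodate; Incumbent's induced payoffs -6, 1, 6, 2; outcome (E3, Fight), payoffs (6, -3).
If Entrant leads: Incumbent's best replies are Accommodate→E4, Fight→E4; Entrant's induced payoffs 9, 0; outcome (E4, Accommodate), payoffs (2, 9).
Incumbent gets 6 moving first and 2 moving second, so Incumbent prefers to move first.

first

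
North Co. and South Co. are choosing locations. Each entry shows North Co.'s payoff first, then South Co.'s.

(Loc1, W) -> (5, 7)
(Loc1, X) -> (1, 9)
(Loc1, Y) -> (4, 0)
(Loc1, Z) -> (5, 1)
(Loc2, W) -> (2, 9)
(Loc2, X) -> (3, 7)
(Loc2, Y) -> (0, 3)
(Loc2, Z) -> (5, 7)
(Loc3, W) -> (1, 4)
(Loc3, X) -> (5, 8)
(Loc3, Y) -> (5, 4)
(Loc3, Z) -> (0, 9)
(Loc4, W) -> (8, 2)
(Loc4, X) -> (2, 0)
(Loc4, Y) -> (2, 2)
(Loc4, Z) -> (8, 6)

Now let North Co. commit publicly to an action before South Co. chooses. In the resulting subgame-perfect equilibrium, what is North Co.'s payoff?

8

Backward induction with North Co. moving first.
- Loc1: South Co. compares 7, 9, 0, 1 and picks X; North Co. would get 1.
- Loc2: South Co. compares 9, 7, 3, 7 and picks W; North Co. would get 2.
- Loc3: South Co. compares 4, 8, 4, 9 and picks Z; North Co. would get 0.
- Loc4: South Co. compares 2, 0, 2, 6 and picks Z; North Co. would get 8.
Among 1, 2, 0, 8, the best is 8 at Loc4. Subgame-perfect outcome: (Loc4, Z) with payoffs (8, 6).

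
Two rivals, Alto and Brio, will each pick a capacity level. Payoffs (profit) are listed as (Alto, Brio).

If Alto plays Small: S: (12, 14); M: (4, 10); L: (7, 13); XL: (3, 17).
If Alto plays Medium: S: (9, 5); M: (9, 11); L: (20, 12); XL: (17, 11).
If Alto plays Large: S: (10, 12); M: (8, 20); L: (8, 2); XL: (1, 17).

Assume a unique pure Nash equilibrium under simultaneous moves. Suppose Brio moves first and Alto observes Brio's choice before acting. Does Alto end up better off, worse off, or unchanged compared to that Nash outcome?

worse off

Backward induction with Brio moving first.
- S: BR = Small, leader payoff 14.
- M: BR = Medium, leader payoff 11.
- L: BR = Medium, leader payoff 12.
- XL: BR = Medium, leader payoff 11.
Among 14, 11, 12, 11, the best is 14 at S. Subgame-perfect outcome: (Small, S) with payoffs (12, 14).
Now find the simultaneous Nash equilibrium.
Alto's best replies: S→Small; M→Medium; L→Medium; XL→Medium.
Brio's best replies: Small→XL; Medium→L; Large→M.
The unique mutual best reply is (Medium, L), giving (20, 12).
Alto earns 12 sequentially versus 20 at the Nash outcome: worse off.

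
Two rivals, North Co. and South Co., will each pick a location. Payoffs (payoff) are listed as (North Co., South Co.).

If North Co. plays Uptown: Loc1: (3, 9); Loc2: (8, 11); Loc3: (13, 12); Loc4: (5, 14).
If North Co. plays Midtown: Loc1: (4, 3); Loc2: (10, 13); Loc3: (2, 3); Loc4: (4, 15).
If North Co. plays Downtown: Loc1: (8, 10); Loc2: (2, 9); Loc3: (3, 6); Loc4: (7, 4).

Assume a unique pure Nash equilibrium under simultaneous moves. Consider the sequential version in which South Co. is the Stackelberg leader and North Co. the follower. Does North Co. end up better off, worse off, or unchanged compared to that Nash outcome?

Backward induction with South Co. moving first.
- Loc1: BR = Downtown, leader payoff 10.
- Loc2: BR = Midtown, leader payoff 13.
- Loc3: BR = Uptown, leader payoff 12.
- Loc4: BR = Downtown, leader payoff 4.
Maximizing over 10, 13, 12, 4, South Co. chooses Loc2. Subgame-perfect outcome: (Midtown, Loc2) with payoffs (10, 13).
For the simultaneous game, intersect best replies.
North Co.'s best replies: Loc1→Downtown; Loc2→Midtown; Loc3→Uptown; Loc4→Downtown.
South Co.'s best replies: Uptown→Loc4; Midtown→Loc4; Downtown→Loc1.
Only (Downtown, Loc1) has each player best-responding; Nash payoffs (8, 10).
North Co. earns 10 sequentially versus 8 at the Nash outcome: better off.

better off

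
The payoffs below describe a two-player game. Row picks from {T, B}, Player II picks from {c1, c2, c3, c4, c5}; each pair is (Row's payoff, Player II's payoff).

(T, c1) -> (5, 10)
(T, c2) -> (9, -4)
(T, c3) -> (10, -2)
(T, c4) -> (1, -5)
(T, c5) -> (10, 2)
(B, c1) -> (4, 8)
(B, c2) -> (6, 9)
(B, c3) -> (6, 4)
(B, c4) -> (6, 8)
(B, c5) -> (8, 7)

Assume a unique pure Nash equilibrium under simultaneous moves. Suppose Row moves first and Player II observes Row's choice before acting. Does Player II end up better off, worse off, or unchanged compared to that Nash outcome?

Player II best-responds to each possible Row move:
- T → Player II plays c1 (best of 10, -4, -2, -5, 2); Row gets 5.
- B → Player II plays c2 (best of 8, 9, 4, 8, 7); Row gets 6.
Maximizing over 5, 6, Row chooses B. Subgame-perfect outcome: (B, c2) with payoffs (6, 9).
Now find the simultaneous Nash equilibrium.
Row's best replies: c1→T; c2→T; c3→T; c4→B; c5→T.
Player II's best replies: T→c1; B→c2.
The unique mutual best reply is (T, c1), giving (5, 10).
Player II earns 9 sequentially versus 10 at the Nash outcome: worse off.

worse off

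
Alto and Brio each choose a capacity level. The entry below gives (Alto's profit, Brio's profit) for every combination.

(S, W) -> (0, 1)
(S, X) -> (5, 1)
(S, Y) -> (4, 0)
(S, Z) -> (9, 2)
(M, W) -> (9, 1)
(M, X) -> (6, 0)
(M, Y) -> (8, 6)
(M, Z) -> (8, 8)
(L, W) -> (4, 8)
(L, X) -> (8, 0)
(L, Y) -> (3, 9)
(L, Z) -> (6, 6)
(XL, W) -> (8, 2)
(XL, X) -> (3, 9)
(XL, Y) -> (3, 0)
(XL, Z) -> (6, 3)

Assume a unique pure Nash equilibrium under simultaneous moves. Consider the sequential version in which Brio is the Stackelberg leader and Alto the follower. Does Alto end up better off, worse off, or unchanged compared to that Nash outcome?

Backward induction with Brio moving first.
- W: BR = M, leader payoff 1.
- X: BR = L, leader payoff 0.
- Y: BR = M, leader payoff 6.
- Z: BR = S, leader payoff 2.
Maximizing over 1, 0, 6, 2, Brio chooses Y. Subgame-perfect outcome: (M, Y) with payoffs (8, 6).
For the simultaneous game, intersect best replies.
Alto's best replies: W→M; X→L; Y→M; Z→S.
Brio's best replies: S→Z; M→Z; L→Y; XL→X.
The unique mutual best reply is (S, Z), giving (9, 2).
Alto earns 8 sequentially versus 9 at the Nash outcome: worse off.

worse off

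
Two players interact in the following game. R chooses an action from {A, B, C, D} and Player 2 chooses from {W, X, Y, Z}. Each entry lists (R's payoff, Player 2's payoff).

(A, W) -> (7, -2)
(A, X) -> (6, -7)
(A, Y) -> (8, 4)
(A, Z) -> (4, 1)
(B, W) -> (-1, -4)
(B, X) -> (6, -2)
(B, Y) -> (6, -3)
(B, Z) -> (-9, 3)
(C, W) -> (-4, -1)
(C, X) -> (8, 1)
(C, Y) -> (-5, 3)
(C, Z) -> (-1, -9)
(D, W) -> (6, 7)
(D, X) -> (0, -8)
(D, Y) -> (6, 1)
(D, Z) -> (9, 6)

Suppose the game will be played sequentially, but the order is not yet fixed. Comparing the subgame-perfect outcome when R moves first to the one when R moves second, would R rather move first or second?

If R leads: Player 2's best replies are A→Y, B→Z, C→Y, D→W; R's induced payoffs 8, -9, -5, 6; outcome (A, Y), payoffs (8, 4).
If Player 2 leads: R's best replies are W→A, X→C, Y→A, Z→D; Player 2's induced payoffs -2, 1, 4, 6; outcome (D, Z), payoffs (9, 6).
R gets 8 moving first and 9 moving second, so R prefers to move second.

second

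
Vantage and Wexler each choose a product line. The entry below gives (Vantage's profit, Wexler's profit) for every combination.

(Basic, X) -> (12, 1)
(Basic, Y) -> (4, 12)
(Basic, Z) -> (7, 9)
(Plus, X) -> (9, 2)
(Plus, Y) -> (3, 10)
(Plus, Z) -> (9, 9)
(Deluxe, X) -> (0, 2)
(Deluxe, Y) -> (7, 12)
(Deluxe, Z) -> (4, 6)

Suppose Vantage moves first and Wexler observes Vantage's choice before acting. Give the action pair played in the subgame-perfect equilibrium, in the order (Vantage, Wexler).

(Deluxe, Y)

Solve by backward induction (Vantage leads).
- Basic → Wexler plays Y (best of 1, 12, 9); Vantage gets 4.
- Plus → Wexler plays Y (best of 2, 10, 9); Vantage gets 3.
- Deluxe → Wexler plays Y (best of 2, 12, 6); Vantage gets 7.
Vantage's induced payoffs are 4, 3, 7, so Vantage commits to Deluxe. Subgame-perfect outcome: (Deluxe, Y) with payoffs (7, 12).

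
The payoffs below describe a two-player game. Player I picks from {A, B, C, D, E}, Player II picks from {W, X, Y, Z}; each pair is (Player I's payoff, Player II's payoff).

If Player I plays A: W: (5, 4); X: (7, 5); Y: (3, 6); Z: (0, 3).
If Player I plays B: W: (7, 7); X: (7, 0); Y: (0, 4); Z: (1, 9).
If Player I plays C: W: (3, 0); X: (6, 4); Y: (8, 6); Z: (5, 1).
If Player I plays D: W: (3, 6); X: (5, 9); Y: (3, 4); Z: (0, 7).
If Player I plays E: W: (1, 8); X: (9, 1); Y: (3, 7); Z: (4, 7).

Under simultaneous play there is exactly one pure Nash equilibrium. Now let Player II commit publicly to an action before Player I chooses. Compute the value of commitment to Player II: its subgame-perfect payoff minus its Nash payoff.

Solve by backward induction (Player II leads).
- W: BR = B, leader payoff 7.
- X: BR = E, leader payoff 1.
- Y: BR = C, leader payoff 6.
- Z: BR = C, leader payoff 1.
Among 7, 1, 6, 1, the best is 7 at W. Subgame-perfect outcome: (B, W) with payoffs (7, 7).
For the simultaneous game, intersect best replies.
Player I's best replies: W→B; X→E; Y→C; Z→C.
Player II's best replies: A→Y; B→Z; C→Y; D→X; E→W.
Only (C, Y) has each player best-responding; Nash payoffs (8, 6).
Player II's commitment gain: 7 − 6 = 1.

1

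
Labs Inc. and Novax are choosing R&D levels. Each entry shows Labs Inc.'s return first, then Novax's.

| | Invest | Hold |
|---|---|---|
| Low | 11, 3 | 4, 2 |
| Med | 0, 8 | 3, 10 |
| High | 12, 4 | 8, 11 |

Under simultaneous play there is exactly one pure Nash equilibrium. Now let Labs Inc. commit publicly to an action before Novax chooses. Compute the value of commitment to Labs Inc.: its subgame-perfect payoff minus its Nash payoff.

3

Novax best-responds to each possible Labs Inc. move:
- Low: BR = Invest, leader payoff 11.
- Med: BR = Hold, leader payoff 3.
- High: BR = Hold, leader payoff 8.
Labs Inc.'s induced payoffs are 11, 3, 8, so Labs Inc. commits to Low. Subgame-perfect outcome: (Low, Invest) with payoffs (11, 3).
Now find the simultaneous Nash equilibrium.
Labs Inc.'s best replies: Invest→High; Hold→High.
Novax's best replies: Low→Invest; Med→Hold; High→Hold.
The unique mutual best reply is (High, Hold), giving (8, 11).
Labs Inc.'s commitment gain: 11 − 8 = 3.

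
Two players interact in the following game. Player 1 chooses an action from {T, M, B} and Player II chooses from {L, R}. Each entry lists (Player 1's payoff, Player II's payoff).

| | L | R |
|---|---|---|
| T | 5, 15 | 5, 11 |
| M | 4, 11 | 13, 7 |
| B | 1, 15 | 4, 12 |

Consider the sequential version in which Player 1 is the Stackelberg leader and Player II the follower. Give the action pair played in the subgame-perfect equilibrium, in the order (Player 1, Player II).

(T, L)

Backward induction with Player 1 moving first.
- T: Player II compares 15, 11 and picks L; Player 1 would get 5.
- M: Player II compares 11, 7 and picks L; Player 1 would get 4.
- B: Player II compares 15, 12 and picks L; Player 1 would get 1.
Among 5, 4, 1, the best is 5 at T. Subgame-perfect outcome: (T, L) with payoffs (5, 15).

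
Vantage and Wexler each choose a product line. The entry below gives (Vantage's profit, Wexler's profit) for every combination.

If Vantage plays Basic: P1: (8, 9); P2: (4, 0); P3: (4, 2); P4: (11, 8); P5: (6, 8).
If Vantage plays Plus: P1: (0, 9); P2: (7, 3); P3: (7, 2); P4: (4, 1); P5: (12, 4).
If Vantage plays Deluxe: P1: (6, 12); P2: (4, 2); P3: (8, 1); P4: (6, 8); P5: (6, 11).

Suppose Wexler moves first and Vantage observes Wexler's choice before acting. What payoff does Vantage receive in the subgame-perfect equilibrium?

Vantage best-responds to each possible Wexler move:
- P1 → Vantage plays Basic (best of 8, 0, 6); Wexler gets 9.
- P2 → Vantage plays Plus (best of 4, 7, 4); Wexler gets 3.
- P3 → Vantage plays Deluxe (best of 4, 7, 8); Wexler gets 1.
- P4 → Vantage plays Basic (best of 11, 4, 6); Wexler gets 8.
- P5 → Vantage plays Plus (best of 6, 12, 6); Wexler gets 4.
Maximizing over 9, 3, 1, 8, 4, Wexler chooses P1. Subgame-perfect outcome: (Basic, P1) with payoffs (8, 9).

8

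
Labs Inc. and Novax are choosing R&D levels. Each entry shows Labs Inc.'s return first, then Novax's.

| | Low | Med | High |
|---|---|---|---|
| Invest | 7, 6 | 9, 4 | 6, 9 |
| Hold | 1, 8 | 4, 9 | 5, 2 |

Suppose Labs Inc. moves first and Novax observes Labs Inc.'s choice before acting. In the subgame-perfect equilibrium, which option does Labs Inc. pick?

Work backward from Novax's decision.
- Invest: Novax compares 6, 4, 9 and picks High; Labs Inc. would get 6.
- Hold: Novax compares 8, 9, 2 and picks Med; Labs Inc. would get 4.
Among 6, 4, the best is 6 at Invest. Subgame-perfect outcome: (Invest, High) with payoffs (6, 9).

Invest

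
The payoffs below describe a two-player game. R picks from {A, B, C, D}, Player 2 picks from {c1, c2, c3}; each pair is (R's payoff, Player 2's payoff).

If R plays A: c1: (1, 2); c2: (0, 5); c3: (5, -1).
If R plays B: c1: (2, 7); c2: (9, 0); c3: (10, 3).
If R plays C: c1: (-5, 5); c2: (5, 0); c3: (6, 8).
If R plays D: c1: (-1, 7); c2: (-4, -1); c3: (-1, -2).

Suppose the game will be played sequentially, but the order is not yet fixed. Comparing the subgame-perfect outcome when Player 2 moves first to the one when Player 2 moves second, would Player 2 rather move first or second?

second

If R leads: Player 2's best replies are A→c2, B→c1, C→c3, D→c1; R's induced payoffs 0, 2, 6, -1; outcome (C, c3), payoffs (6, 8).
If Player 2 leads: R's best replies are c1→B, c2→B, c3→B; Player 2's induced payoffs 7, 0, 3; outcome (B, c1), payoffs (2, 7).
Player 2 gets 7 moving first and 8 moving second, so Player 2 prefers to move second.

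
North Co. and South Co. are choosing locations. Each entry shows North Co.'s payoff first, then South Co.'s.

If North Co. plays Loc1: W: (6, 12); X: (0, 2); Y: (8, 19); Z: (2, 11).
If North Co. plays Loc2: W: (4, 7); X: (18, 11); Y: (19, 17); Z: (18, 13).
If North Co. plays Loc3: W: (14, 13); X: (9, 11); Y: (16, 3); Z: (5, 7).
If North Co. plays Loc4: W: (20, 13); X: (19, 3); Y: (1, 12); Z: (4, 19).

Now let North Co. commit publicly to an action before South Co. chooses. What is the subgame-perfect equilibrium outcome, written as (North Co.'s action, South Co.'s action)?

Backward induction with North Co. moving first.
- Loc1 → South Co. plays Y (best of 12, 2, 19, 11); North Co. gets 8.
- Loc2 → South Co. plays Y (best of 7, 11, 17, 13); North Co. gets 19.
- Loc3 → South Co. plays W (best of 13, 11, 3, 7); North Co. gets 14.
- Loc4 → South Co. plays Z (best of 13, 3, 12, 19); North Co. gets 4.
North Co.'s induced payoffs are 8, 19, 14, 4, so North Co. commits to Loc2. Subgame-perfect outcome: (Loc2, Y) with payoffs (19, 17).

(Loc2, Y)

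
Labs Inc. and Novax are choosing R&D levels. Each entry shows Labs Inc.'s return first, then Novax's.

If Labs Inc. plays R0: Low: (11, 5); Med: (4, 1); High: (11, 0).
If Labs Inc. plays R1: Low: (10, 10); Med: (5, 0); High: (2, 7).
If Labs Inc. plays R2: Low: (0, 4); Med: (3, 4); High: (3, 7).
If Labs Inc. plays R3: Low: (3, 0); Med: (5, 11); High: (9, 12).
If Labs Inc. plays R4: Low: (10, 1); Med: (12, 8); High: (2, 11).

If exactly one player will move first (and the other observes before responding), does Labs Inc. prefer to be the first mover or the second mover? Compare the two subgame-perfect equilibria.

If Labs Inc. leads: Novax's best replies are R0→Low, R1→Low, R2→High, R3→High, R4→High; Labs Inc.'s induced payoffs 11, 10, 3, 9, 2; outcome (R0, Low), payoffs (11, 5).
If Novax leads: Labs Inc.'s best replies are Low→R0, Med→R4, High→R0; Novax's induced payoffs 5, 8, 0; outcome (R4, Med), payoffs (12, 8).
Labs Inc. gets 11 moving first and 12 moving second, so Labs Inc. prefers to move second.

second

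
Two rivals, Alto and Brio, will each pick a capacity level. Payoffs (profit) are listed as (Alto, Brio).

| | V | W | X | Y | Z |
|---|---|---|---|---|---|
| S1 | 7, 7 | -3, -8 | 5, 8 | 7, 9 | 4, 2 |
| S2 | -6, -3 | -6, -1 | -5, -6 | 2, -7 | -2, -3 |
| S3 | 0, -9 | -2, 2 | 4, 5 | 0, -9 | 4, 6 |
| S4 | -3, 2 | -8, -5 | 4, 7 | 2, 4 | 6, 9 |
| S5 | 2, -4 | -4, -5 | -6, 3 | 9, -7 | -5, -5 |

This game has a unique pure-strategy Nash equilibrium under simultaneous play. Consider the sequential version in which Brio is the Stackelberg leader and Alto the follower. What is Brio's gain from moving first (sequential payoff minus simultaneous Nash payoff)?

0

Solve by backward induction (Brio leads).
- V: BR = S1, leader payoff 7.
- W: BR = S3, leader payoff 2.
- X: BR = S1, leader payoff 8.
- Y: BR = S5, leader payoff -7.
- Z: BR = S4, leader payoff 9.
Brio's induced payoffs are 7, 2, 8, -7, 9, so Brio commits to Z. Subgame-perfect outcome: (S4, Z) with payoffs (6, 9).
Now find the simultaneous Nash equilibrium.
Alto's best replies: V→S1; W→S3; X→S1; Y→S5; Z→S4.
Brio's best replies: S1→Y; S2→W; S3→Z; S4→Z; S5→X.
The unique mutual best reply is (S4, Z), giving (6, 9).
Brio's commitment gain: 9 − 9 = 0.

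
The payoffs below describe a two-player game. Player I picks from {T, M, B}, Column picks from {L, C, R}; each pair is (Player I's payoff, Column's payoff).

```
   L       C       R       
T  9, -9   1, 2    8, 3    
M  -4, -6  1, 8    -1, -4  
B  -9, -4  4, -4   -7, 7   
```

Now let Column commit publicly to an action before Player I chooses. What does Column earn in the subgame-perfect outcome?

3

Work backward from Player I's decision.
- L → Player I plays T (best of 9, -4, -9); Column gets -9.
- C → Player I plays B (best of 1, 1, 4); Column gets -4.
- R → Player I plays T (best of 8, -1, -7); Column gets 3.
Column's induced payoffs are -9, -4, 3, so Column commits to R. Subgame-perfect outcome: (T, R) with payoffs (8, 3).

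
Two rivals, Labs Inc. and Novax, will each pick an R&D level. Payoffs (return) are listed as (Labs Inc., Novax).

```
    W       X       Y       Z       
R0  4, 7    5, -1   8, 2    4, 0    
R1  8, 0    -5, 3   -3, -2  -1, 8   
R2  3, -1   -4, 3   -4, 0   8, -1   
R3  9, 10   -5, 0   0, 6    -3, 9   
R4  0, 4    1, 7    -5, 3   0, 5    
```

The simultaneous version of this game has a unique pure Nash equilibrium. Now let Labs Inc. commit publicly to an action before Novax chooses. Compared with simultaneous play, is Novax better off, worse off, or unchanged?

Backward induction with Labs Inc. moving first.
- R0 → Novax plays W (best of 7, -1, 2, 0); Labs Inc. gets 4.
- R1 → Novax plays Z (best of 0, 3, -2, 8); Labs Inc. gets -1.
- R2 → Novax plays X (best of -1, 3, 0, -1); Labs Inc. gets -4.
- R3 → Novax plays W (best of 10, 0, 6, 9); Labs Inc. gets 9.
- R4 → Novax plays X (best of 4, 7, 3, 5); Labs Inc. gets 1.
Labs Inc.'s induced payoffs are 4, -1, -4, 9, 1, so Labs Inc. commits to R3. Subgame-perfect outcome: (R3, W) with payoffs (9, 10).
For the simultaneous game, intersect best replies.
Labs Inc.'s best replies: W→R3; X→R0; Y→R0; Z→R2.
Novax's best replies: R0→W; R1→Z; R2→X; R3→W; R4→X.
Only (R3, W) has each player best-responding; Nash payoffs (9, 10).
Novax earns 10 sequentially versus 10 at the Nash outcome: unchanged.

unchanged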